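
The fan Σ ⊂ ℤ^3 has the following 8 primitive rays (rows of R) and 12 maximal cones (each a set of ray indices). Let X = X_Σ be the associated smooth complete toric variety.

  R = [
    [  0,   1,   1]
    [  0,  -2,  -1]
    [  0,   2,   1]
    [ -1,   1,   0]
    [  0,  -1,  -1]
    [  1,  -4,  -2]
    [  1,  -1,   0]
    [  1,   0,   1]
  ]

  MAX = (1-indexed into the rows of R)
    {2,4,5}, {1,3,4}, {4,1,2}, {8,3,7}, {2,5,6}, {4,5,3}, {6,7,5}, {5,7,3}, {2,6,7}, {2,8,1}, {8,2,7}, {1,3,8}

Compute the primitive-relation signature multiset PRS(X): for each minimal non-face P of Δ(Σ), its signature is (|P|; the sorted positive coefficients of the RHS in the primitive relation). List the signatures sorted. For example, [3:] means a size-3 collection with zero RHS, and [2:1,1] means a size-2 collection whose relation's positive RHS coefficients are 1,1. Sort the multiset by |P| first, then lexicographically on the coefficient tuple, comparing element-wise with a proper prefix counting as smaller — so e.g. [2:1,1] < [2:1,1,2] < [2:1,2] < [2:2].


Minimal non-faces — 11 found among 8 rays, 12 max cones:

  {1,5}:  v_{1} + v_{5} = 0  →  sig = [2:]
  {2,3}:  v_{2} + v_{3} = 0  →  sig = [2:]
  {4,7}:  v_{4} + v_{7} = 0  →  sig = [2:]
  {1,7}:  v_{1} + v_{7} = v_{8}  →  sig = [2:1]
  {4,8}:  v_{4} + v_{8} = v_{1}  →  sig = [2:1]
  {5,8}:  v_{5} + v_{8} = v_{7}  →  sig = [2:1]
  {1,6}:  v_{1} + v_{6} = v_{2} + v_{7}  →  sig = [2:1,1]
  {3,6}:  v_{3} + v_{6} = v_{5} + v_{7}  →  sig = [2:1,1]
  {4,6}:  v_{4} + v_{6} = v_{2} + v_{5}  →  sig = [2:1,1]
  {6,8}:  v_{6} + v_{8} = v_{2} + 2·v_{7}  →  sig = [2:1,2]
  {2,5,7}:  v_{2} + v_{5} + v_{7} = v_{6}  →  sig = [3:1]

so the primitive-relation signature multiset is
{ [2:] ×3,  [2:1] ×3,  [2:1,1] ×3,  [2:1,2],  [3:1] }


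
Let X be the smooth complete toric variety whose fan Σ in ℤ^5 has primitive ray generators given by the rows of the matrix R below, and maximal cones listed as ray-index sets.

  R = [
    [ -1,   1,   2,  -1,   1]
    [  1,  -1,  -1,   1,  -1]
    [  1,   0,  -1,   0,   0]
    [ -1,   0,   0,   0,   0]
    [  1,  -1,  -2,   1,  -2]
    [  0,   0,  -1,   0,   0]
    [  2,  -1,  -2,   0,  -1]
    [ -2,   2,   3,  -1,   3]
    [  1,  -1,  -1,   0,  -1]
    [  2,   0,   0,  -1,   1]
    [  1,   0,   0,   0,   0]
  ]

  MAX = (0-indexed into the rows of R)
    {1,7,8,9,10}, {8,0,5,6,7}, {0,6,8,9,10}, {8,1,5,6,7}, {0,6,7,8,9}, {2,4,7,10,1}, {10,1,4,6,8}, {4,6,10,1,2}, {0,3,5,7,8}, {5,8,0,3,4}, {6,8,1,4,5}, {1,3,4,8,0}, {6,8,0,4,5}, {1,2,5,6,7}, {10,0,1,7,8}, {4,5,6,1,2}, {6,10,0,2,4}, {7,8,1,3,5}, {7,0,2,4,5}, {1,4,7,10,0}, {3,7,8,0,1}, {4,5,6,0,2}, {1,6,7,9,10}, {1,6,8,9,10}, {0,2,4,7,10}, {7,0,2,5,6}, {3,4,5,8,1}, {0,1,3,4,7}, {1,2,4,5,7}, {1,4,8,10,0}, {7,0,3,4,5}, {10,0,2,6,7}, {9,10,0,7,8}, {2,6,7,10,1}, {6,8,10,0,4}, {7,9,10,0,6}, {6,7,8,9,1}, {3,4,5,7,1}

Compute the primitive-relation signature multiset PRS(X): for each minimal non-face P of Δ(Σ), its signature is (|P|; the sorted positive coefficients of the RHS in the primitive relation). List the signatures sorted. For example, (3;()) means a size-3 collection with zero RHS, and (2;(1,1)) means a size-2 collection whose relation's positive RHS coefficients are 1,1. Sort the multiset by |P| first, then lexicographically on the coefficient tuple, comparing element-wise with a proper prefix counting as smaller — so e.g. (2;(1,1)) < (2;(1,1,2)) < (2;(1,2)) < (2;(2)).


Δ(Σ) — 11 vertices, 16 min non-faces:

  {3,10}:  v_{3} + v_{10} = 0  →  sig = (2;())
  {2,3}:  v_{2} + v_{3} = v_{5}  →  sig = (2;(1))
  {2,8}:  v_{2} + v_{8} = v_{6}  →  sig = (2;(1))
  {5,10}:  v_{5} + v_{10} = v_{2}  →  sig = (2;(1))
  {3,6}:  v_{3} + v_{6} = v_{5} + v_{8}  →  sig = (2;(1,1))
  {4,9}:  v_{4} + v_{9} = v_{6} + v_{10}  →  sig = (2;(1,1))
  {3,9}:  v_{3} + v_{9} = v_{6} + v_{7} + v_{8}  →  sig = (2;(1,1,1))
  {2,9}:  v_{2} + v_{9} = 2·v_{6} + v_{7} + v_{10}  →  sig = (2;(1,1,2))
  {5,9}:  v_{5} + v_{9} = 2·v_{6} + v_{7}  →  sig = (2;(1,2))
  {0,1,5}:  v_{0} + v_{1} + v_{5} = 0  →  sig = (3;())
  {4,7,8}:  v_{4} + v_{7} + v_{8} = 0  →  sig = (3;())
  {0,1,2}:  v_{0} + v_{1} + v_{2} = v_{10}  →  sig = (3;(1))
  {4,6,7}:  v_{4} + v_{6} + v_{7} = v_{2}  →  sig = (3;(1))
  {0,1,6}:  v_{0} + v_{1} + v_{6} = v_{8} + v_{10}  →  sig = (3;(1,1))
  {0,1,9}:  v_{0} + v_{1} + v_{9} = v_{7} + 2·v_{8} + 2·v_{10}  →  sig = (3;(1,2,2))
  {6,7,8,10}:  v_{6} + v_{7} + v_{8} + v_{10} = v_{9}  →  sig = (4;(1))

Signatures (|P|; sorted positive RHS coefficients), sorted:
    (2;())
    (2;(1))
    (2;(1))
    (2;(1))
    (2;(1,1))
    (2;(1,1))
    (2;(1,1,1))
    (2;(1,1,2))
    (2;(1,2))
    (3;())
    (3;())
    (3;(1))
    (3;(1))
    (3;(1,1))
    (3;(1,2,2))
    (4;(1))


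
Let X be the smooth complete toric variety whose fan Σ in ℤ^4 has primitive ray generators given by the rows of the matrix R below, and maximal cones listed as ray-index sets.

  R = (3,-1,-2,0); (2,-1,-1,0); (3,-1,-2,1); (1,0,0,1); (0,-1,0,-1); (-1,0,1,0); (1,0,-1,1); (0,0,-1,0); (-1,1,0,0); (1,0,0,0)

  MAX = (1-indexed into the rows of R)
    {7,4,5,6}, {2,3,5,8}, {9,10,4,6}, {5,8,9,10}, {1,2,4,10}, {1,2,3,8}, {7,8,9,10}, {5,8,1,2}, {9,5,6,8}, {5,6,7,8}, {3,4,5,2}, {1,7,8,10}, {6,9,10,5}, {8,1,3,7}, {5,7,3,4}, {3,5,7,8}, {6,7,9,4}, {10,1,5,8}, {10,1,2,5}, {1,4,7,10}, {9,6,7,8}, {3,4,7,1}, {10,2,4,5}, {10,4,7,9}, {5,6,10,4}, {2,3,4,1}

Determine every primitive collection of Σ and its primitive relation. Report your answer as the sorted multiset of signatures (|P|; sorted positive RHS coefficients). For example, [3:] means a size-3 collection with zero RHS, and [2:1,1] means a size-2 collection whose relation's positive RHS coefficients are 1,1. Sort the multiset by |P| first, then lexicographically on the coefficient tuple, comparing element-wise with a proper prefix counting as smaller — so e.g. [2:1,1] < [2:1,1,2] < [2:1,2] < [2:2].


18 collections generate NE(X_Σ); each relation:

  P={1,6}:  v_{1} + v_{6} = v_{2} — sig = [2:1]
  P={2,7}:  v_{2} + v_{7} = v_{3} — sig = [2:1]
  P={4,8}:  v_{4} + v_{8} = v_{7} — sig = [2:1]
  P={2,6}:  v_{2} + v_{6} = v_{4} + v_{5} — sig = [2:1,1]
  P={2,9}:  v_{2} + v_{9} = v_{8} + v_{10} — sig = [2:1,1]
  P={3,10}:  v_{3} + v_{10} = v_{1} + v_{4} — sig = [2:1,1]
  P={3,6}:  v_{3} + v_{6} = v_{4} + v_{5} + v_{7} — sig = [2:1,1,1]
  P={3,9}:  v_{3} + v_{9} = v_{7} + v_{8} + v_{10} — sig = [2:1,1,1]
  P={1,9}:  v_{1} + v_{9} = 2·v_{8} + 2·v_{10} — sig = [2:2,2]
  P={4,5,9}:  v_{4} + v_{5} + v_{9} = 0 — sig = [3:]
  P={6,8,10}:  v_{6} + v_{8} + v_{10} = 0 — sig = [3:]
  P={2,8,10}:  v_{2} + v_{8} + v_{10} = v_{1} — sig = [3:1]
  P={5,7,9}:  v_{5} + v_{7} + v_{9} = v_{8} — sig = [3:1]
  P={5,7,10}:  v_{5} + v_{7} + v_{10} = v_{2} — sig = [3:1]
  P={6,7,10}:  v_{6} + v_{7} + v_{10} = v_{4} — sig = [3:1]
  P={1,5,7}:  v_{1} + v_{5} + v_{7} = 2·v_{2} + v_{8} — sig = [3:1,2]
  P={1,3,5}:  v_{1} + v_{3} + v_{5} = 3·v_{2} + v_{8} — sig = [3:1,3]
  P={1,4,5}:  v_{1} + v_{4} + v_{5} = 2·v_{2} — sig = [3:2]

Sorted signature multiset PRS(X):
{ [2:1] ×3,  [2:1,1] ×3,  [2:1,1,1] ×2,  [2:2,2],  [3:] ×2,  [3:1] ×4,  [3:1,2],  [3:1,3],  [3:2] }


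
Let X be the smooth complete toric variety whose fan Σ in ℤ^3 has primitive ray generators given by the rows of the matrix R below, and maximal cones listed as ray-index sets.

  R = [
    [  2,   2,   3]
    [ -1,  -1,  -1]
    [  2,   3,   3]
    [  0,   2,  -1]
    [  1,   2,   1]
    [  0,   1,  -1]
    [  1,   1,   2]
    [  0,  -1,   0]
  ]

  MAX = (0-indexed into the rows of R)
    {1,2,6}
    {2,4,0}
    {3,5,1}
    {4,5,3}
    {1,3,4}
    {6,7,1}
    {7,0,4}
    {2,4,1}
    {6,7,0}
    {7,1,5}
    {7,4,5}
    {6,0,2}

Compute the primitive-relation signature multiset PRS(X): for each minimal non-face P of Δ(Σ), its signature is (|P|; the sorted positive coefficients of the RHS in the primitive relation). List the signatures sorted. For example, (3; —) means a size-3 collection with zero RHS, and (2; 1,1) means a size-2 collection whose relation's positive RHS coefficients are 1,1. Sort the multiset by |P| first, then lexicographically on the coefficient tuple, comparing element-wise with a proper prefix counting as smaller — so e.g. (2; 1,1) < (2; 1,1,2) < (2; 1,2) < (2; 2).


Primitive collections (12):

  P={0,1}:  v_{0} + v_{1} = v_{6} — sig = (2; 1)
  P={2,7}:  v_{2} + v_{7} = v_{0} — sig = (2; 1)
  P={3,7}:  v_{3} + v_{7} = v_{5} — sig = (2; 1)
  P={4,6}:  v_{4} + v_{6} = v_{2} — sig = (2; 1)
  P={5,6}:  v_{5} + v_{6} = v_{4} — sig = (2; 1)
  P={0,5}:  v_{0} + v_{5} = 2·v_{4} + v_{7} — sig = (2; 1,2)
  P={3,6}:  v_{3} + v_{6} = v_{1} + 2·v_{4} — sig = (2; 1,2)
  P={2,3}:  v_{2} + v_{3} = v_{1} + 3·v_{4} — sig = (2; 1,3)
  P={0,3}:  v_{0} + v_{3} = 2·v_{4} — sig = (2; 2)
  P={2,5}:  v_{2} + v_{5} = 2·v_{4} — sig = (2; 2)
  P={1,4,7}:  v_{1} + v_{4} + v_{7} = 0 — sig = (3; —)
  P={1,4,5}:  v_{1} + v_{4} + v_{5} = v_{3} — sig = (3; 1)

Sorted signature multiset PRS(X):
    (2; 1)
    (2; 1)
    (2; 1)
    (2; 1)
    (2; 1)
    (2; 1,2)
    (2; 1,2)
    (2; 1,3)
    (2; 2)
    (2; 2)
    (3; —)
    (3; 1)


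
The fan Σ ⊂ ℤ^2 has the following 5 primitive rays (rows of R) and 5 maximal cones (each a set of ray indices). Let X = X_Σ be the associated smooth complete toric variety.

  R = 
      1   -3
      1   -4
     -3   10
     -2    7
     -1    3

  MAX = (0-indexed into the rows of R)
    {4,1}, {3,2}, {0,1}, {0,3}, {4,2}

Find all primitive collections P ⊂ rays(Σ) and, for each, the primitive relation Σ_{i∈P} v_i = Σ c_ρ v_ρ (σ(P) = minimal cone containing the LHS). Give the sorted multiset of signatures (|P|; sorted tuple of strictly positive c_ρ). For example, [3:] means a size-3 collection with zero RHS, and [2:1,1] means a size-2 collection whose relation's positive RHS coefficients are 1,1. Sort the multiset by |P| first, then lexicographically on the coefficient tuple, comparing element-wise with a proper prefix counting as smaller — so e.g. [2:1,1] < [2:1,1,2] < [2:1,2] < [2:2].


|primitive collections| = 5. Relations:

  • {0,4}:  v_{0} + v_{4} = 0  ⇒ sig = [2:]
  • {0,2}:  v_{0} + v_{2} = v_{3}  ⇒ sig = [2:1]
  • {1,3}:  v_{1} + v_{3} = v_{4}  ⇒ sig = [2:1]
  • {3,4}:  v_{3} + v_{4} = v_{2}  ⇒ sig = [2:1]
  • {1,2}:  v_{1} + v_{2} = 2·v_{4}  ⇒ sig = [2:2]

Signatures (|P|; sorted positive RHS coefficients), sorted:
{ [2:],  [2:1] ×3,  [2:2] }


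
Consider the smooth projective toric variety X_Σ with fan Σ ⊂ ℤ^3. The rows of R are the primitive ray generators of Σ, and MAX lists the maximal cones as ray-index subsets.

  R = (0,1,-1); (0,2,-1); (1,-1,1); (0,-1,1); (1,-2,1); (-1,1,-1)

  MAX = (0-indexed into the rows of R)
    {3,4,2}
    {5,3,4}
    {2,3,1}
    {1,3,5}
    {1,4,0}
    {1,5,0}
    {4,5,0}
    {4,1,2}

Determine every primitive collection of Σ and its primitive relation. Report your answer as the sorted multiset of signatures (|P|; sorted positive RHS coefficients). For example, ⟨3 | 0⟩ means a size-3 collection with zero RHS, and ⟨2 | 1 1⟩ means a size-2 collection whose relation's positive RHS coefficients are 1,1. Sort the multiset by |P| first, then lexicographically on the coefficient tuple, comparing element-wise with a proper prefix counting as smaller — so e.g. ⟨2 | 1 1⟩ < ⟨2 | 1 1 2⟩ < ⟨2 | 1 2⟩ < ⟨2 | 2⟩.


Minimal non-faces — 5 found among 6 rays, 8 max cones:

  P={0,3}:  v_{0} + v_{3} = 0  ⇒ sig = ⟨2 | 0⟩
  P={2,5}:  v_{2} + v_{5} = 0  ⇒ sig = ⟨2 | 0⟩
  P={0,2}:  v_{0} + v_{2} = v_{1} + v_{4}  ⇒ sig = ⟨2 | 1 1⟩
  P={1,3,4}:  v_{1} + v_{3} + v_{4} = v_{2}  ⇒ sig = ⟨3 | 1⟩
  P={1,4,5}:  v_{1} + v_{4} + v_{5} = v_{0}  ⇒ sig = ⟨3 | 1⟩

Signatures (|P|; sorted positive RHS coefficients), sorted:
{ ⟨2 | 0⟩ ×2,  ⟨2 | 1 1⟩,  ⟨3 | 1⟩ ×2 }


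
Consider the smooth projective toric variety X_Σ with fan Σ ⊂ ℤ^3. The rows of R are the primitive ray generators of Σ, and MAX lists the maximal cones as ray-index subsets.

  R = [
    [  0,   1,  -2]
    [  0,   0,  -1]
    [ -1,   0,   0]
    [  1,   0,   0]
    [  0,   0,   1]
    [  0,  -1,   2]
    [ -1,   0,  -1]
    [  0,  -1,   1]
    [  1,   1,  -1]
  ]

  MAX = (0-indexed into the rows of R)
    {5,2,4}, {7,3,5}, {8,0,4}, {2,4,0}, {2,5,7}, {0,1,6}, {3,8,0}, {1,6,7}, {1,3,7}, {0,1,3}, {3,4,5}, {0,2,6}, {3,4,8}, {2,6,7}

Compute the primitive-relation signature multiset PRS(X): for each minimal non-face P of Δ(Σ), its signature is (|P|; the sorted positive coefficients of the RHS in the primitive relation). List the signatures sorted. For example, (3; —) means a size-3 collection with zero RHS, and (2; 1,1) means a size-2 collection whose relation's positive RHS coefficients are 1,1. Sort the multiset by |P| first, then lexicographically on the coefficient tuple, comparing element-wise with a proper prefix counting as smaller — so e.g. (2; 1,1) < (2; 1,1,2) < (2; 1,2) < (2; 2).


Primitive collections (16):

  {0,5}:  v_{0} + v_{5} = 0 ; sig = (2; —)
  {1,4}:  v_{1} + v_{4} = 0 ; sig = (2; —)
  {2,3}:  v_{2} + v_{3} = 0 ; sig = (2; —)
  {0,7}:  v_{0} + v_{7} = v_{1} ; sig = (2; 1)
  {1,2}:  v_{1} + v_{2} = v_{6} ; sig = (2; 1)
  {1,5}:  v_{1} + v_{5} = v_{7} ; sig = (2; 1)
  {3,6}:  v_{3} + v_{6} = v_{1} ; sig = (2; 1)
  {4,6}:  v_{4} + v_{6} = v_{2} ; sig = (2; 1)
  {4,7}:  v_{4} + v_{7} = v_{5} ; sig = (2; 1)
  {6,8}:  v_{6} + v_{8} = v_{0} ; sig = (2; 1)
  {7,8}:  v_{7} + v_{8} = v_{3} ; sig = (2; 1)
  {1,8}:  v_{1} + v_{8} = v_{0} + v_{3} ; sig = (2; 1,1)
  {2,8}:  v_{2} + v_{8} = v_{0} + v_{4} ; sig = (2; 1,1)
  {5,6}:  v_{5} + v_{6} = v_{2} + v_{7} ; sig = (2; 1,1)
  {5,8}:  v_{5} + v_{8} = v_{3} + v_{4} ; sig = (2; 1,1)
  {0,3,4}:  v_{0} + v_{3} + v_{4} = v_{8} ; sig = (3; 1)

Sorted signature multiset PRS(X):
    |P|=2: 15 collections, coeffs (), (), (), (1), (1), (1), (1), (1), (1), (1), (1), (1,1), (1,1), (1,1), (1,1)
    |P|=3: 1 collection, coeffs (1)


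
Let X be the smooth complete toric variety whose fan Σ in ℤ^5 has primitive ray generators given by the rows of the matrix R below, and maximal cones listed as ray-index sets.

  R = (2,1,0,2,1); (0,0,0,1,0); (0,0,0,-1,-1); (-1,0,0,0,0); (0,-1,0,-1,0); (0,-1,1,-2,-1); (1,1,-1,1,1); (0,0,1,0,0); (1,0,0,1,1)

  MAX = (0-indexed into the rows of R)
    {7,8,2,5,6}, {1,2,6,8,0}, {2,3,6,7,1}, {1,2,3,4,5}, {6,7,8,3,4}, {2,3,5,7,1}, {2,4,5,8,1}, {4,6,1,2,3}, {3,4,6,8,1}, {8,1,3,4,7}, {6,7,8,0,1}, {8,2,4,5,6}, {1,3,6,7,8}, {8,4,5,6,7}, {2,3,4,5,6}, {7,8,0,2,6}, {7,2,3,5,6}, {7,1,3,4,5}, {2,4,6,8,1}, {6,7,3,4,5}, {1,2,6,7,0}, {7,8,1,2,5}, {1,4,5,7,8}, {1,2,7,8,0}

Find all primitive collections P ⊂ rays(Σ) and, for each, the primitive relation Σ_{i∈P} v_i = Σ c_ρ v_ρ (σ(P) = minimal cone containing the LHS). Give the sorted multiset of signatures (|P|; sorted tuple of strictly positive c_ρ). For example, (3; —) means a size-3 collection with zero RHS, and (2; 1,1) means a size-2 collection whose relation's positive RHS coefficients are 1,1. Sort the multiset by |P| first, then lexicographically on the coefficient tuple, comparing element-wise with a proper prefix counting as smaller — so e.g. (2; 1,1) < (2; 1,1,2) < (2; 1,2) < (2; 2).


Σ has 9 primitive collections:

  P = {0,3}:  v_{0} + v_{3} = v_{1} + v_{6} + v_{7}  →  sig = (2; 1,1,1)
  P = {0,4}:  v_{0} + v_{4} = v_{2} + 2·v_{8}  →  sig = (2; 1,2)
  P = {0,5}:  v_{0} + v_{5} = 2·v_{2} + v_{7} + 2·v_{8}  →  sig = (2; 1,2,2)
  P = {2,3,8}:  v_{2} + v_{3} + v_{8} = 0  →  sig = (3; —)
  P = {2,4,7}:  v_{2} + v_{4} + v_{7} = v_{5}  →  sig = (3; 1)
  P = {1,5,6}:  v_{1} + v_{5} + v_{6} = v_{2} + v_{8}  →  sig = (3; 1,1)
  P = {3,5,8}:  v_{3} + v_{5} + v_{8} = v_{4} + v_{7}  →  sig = (3; 1,1)
  P = {1,4,6,7}:  v_{1} + v_{4} + v_{6} + v_{7} = v_{8}  →  sig = (4; 1)
  P = {1,2,6,7,8}:  v_{1} + v_{2} + v_{6} + v_{7} + v_{8} = v_{0}  →  sig = (5; 1)

so the primitive-relation signature multiset is
    (2; 1,1,1)
    (2; 1,2)
    (2; 1,2,2)
    (3; —)
    (3; 1)
    (3; 1,1)
    (3; 1,1)
    (4; 1)
    (5; 1)


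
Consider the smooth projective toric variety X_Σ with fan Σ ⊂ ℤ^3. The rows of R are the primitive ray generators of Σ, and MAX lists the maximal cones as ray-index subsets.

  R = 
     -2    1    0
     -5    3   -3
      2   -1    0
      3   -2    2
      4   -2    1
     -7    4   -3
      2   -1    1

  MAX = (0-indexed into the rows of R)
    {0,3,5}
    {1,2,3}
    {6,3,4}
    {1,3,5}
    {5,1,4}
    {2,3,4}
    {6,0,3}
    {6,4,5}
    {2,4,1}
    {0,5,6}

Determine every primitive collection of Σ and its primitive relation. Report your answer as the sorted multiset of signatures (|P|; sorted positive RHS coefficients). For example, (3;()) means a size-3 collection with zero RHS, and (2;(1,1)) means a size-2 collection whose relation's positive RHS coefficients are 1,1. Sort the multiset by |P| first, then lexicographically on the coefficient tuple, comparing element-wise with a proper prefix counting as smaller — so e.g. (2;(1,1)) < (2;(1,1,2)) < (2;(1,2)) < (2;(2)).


9 collections generate NE(X_Σ); each relation:

  • {0,2}:  v_{0} + v_{2} = 0  ⟹  sig = (2;())
  • {0,1}:  v_{0} + v_{1} = v_{5}  ⟹  sig = (2;(1))
  • {0,4}:  v_{0} + v_{4} = v_{6}  ⟹  sig = (2;(1))
  • {2,5}:  v_{2} + v_{5} = v_{1}  ⟹  sig = (2;(1))
  • {2,6}:  v_{2} + v_{6} = v_{4}  ⟹  sig = (2;(1))
  • {1,6}:  v_{1} + v_{6} = v_{4} + v_{5}  ⟹  sig = (2;(1,1))
  • {3,4,5}:  v_{3} + v_{4} + v_{5} = 0  ⟹  sig = (3;())
  • {1,3,4}:  v_{1} + v_{3} + v_{4} = v_{2}  ⟹  sig = (3;(1))
  • {3,5,6}:  v_{3} + v_{5} + v_{6} = v_{0}  ⟹  sig = (3;(1))

Sorted signature multiset PRS(X):
[(2;()), (2;(1)), (2;(1)), (2;(1)), (2;(1)), (2;(1,1)), (3;()), (3;(1)), (3;(1))]


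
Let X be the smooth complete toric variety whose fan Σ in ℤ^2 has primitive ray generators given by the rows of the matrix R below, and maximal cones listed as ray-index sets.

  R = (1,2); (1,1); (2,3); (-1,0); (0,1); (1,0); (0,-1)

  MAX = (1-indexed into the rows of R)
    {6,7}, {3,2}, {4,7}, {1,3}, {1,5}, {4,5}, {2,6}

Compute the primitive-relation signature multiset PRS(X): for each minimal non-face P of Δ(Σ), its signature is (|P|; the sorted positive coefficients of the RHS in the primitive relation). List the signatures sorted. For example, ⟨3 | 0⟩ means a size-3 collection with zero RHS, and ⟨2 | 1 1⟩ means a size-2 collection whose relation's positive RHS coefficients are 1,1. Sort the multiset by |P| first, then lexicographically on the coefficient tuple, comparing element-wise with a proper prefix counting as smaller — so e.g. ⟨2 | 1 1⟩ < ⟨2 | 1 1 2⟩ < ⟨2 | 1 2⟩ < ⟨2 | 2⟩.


14 minimal non-faces of Δ(Σ) (on 7 rays):

  P = {4,6}:  v_{4} + v_{6} = 0  ⟹  sig = ⟨2 | 0⟩
  P = {5,7}:  v_{5} + v_{7} = 0  ⟹  sig = ⟨2 | 0⟩
  P = {1,2}:  v_{1} + v_{2} = v_{3}  ⟹  sig = ⟨2 | 1⟩
  P = {1,7}:  v_{1} + v_{7} = v_{2}  ⟹  sig = ⟨2 | 1⟩
  P = {2,4}:  v_{2} + v_{4} = v_{5}  ⟹  sig = ⟨2 | 1⟩
  P = {2,5}:  v_{2} + v_{5} = v_{1}  ⟹  sig = ⟨2 | 1⟩
  P = {2,7}:  v_{2} + v_{7} = v_{6}  ⟹  sig = ⟨2 | 1⟩
  P = {5,6}:  v_{5} + v_{6} = v_{2}  ⟹  sig = ⟨2 | 1⟩
  P = {3,4}:  v_{3} + v_{4} = v_{1} + v_{5}  ⟹  sig = ⟨2 | 1 1⟩
  P = {1,4}:  v_{1} + v_{4} = 2·v_{5}  ⟹  sig = ⟨2 | 2⟩
  P = {1,6}:  v_{1} + v_{6} = 2·v_{2}  ⟹  sig = ⟨2 | 2⟩
  P = {3,5}:  v_{3} + v_{5} = 2·v_{1}  ⟹  sig = ⟨2 | 2⟩
  P = {3,7}:  v_{3} + v_{7} = 2·v_{2}  ⟹  sig = ⟨2 | 2⟩
  P = {3,6}:  v_{3} + v_{6} = 3·v_{2}  ⟹  sig = ⟨2 | 3⟩

so the primitive-relation signature multiset is
    |P|=2: 14 collections, coeffs (), (), (1), (1), (1), (1), (1), (1), (1,1), (2), (2), (2), (2), (3)


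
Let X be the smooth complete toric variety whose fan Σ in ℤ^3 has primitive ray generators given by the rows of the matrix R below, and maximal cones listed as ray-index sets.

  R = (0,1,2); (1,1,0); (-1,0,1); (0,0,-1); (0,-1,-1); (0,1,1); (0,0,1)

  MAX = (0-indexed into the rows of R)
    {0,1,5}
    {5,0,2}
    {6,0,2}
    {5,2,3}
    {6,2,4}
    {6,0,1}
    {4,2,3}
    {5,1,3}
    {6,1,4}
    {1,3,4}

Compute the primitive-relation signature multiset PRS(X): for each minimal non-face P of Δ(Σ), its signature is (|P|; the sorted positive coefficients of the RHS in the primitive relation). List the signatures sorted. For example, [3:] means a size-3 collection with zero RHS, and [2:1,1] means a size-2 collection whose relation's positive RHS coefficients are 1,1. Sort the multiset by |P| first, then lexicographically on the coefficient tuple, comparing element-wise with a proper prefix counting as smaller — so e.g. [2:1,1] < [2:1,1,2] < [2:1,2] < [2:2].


6 collections generate NE(X_Σ); each relation:

  P={3,6}:  v_{3} + v_{6} = 0  →  sig = [2:]
  P={4,5}:  v_{4} + v_{5} = 0  →  sig = [2:]
  P={0,3}:  v_{0} + v_{3} = v_{5}  →  sig = [2:1]
  P={0,4}:  v_{0} + v_{4} = v_{6}  →  sig = [2:1]
  P={1,2}:  v_{1} + v_{2} = v_{5}  →  sig = [2:1]
  P={5,6}:  v_{5} + v_{6} = v_{0}  →  sig = [2:1]

Sorted signature multiset PRS(X):
    |P|=2: 6 collections, coeffs (), (), (1), (1), (1), (1)


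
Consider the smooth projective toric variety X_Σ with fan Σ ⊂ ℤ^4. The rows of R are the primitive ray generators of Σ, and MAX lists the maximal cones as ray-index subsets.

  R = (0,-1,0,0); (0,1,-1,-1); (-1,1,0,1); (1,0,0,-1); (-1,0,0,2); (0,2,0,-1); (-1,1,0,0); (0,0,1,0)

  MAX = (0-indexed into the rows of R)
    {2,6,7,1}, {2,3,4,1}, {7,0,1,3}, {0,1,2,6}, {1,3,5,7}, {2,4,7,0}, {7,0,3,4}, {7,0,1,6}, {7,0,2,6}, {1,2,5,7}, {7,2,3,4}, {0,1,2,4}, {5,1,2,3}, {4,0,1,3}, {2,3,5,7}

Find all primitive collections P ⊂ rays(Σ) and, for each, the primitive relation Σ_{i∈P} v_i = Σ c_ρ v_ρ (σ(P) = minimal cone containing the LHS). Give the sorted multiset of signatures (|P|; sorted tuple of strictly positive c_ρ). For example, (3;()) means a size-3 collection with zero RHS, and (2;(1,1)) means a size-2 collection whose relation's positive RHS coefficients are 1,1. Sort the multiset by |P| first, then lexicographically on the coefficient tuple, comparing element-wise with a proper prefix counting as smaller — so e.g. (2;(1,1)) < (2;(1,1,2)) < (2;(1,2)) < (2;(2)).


9 minimal non-faces of Δ(Σ) (on 8 rays):

  {0,5}:  v_{0} + v_{5} = v_{1} + v_{7}  ⇒ sig = (2;(1,1))
  {3,6}:  v_{3} + v_{6} = v_{1} + v_{7}  ⇒ sig = (2;(1,1))
  {4,5}:  v_{4} + v_{5} = 2·v_{2} + v_{3}  ⇒ sig = (2;(1,2))
  {4,6}:  v_{4} + v_{6} = v_{0} + 2·v_{2}  ⇒ sig = (2;(1,2))
  {5,6}:  v_{5} + v_{6} = 2·v_{1} + v_{2} + 2·v_{7}  ⇒ sig = (2;(1,2,2))
  {0,2,3}:  v_{0} + v_{2} + v_{3} = 0  ⇒ sig = (3;())
  {1,4,7}:  v_{1} + v_{4} + v_{7} = v_{2}  ⇒ sig = (3;(1))
  {0,1,2,7}:  v_{0} + v_{1} + v_{2} + v_{7} = v_{6}  ⇒ sig = (4;(1))
  {1,2,3,7}:  v_{1} + v_{2} + v_{3} + v_{7} = v_{5}  ⇒ sig = (4;(1))

so the primitive-relation signature multiset is
[(2;(1,1)), (2;(1,1)), (2;(1,2)), (2;(1,2)), (2;(1,2,2)), (3;()), (3;(1)), (4;(1)), (4;(1))]


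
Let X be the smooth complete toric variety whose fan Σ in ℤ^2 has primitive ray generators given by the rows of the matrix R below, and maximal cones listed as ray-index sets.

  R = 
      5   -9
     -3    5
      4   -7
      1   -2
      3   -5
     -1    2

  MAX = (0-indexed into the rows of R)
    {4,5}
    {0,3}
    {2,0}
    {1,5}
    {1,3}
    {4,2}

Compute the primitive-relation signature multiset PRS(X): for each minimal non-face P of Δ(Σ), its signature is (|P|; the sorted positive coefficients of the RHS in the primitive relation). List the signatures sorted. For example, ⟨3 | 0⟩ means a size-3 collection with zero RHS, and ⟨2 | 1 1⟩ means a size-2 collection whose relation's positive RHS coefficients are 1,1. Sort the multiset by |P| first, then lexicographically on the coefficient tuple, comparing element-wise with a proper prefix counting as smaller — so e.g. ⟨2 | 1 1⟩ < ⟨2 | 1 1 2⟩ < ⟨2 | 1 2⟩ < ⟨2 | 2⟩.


9 minimal non-faces of Δ(Σ) (on 6 rays):

  P={1,4}:  v_{1} + v_{4} = 0  ⇒ sig = ⟨2 | 0⟩
  P={3,5}:  v_{3} + v_{5} = 0  ⇒ sig = ⟨2 | 0⟩
  P={0,5}:  v_{0} + v_{5} = v_{2}  ⇒ sig = ⟨2 | 1⟩
  P={1,2}:  v_{1} + v_{2} = v_{3}  ⇒ sig = ⟨2 | 1⟩
  P={2,3}:  v_{2} + v_{3} = v_{0}  ⇒ sig = ⟨2 | 1⟩
  P={2,5}:  v_{2} + v_{5} = v_{4}  ⇒ sig = ⟨2 | 1⟩
  P={3,4}:  v_{3} + v_{4} = v_{2}  ⇒ sig = ⟨2 | 1⟩
  P={0,1}:  v_{0} + v_{1} = 2·v_{3}  ⇒ sig = ⟨2 | 2⟩
  P={0,4}:  v_{0} + v_{4} = 2·v_{2}  ⇒ sig = ⟨2 | 2⟩

so the primitive-relation signature multiset is
    ⟨2 | 0⟩
    ⟨2 | 0⟩
    ⟨2 | 1⟩
    ⟨2 | 1⟩
    ⟨2 | 1⟩
    ⟨2 | 1⟩
    ⟨2 | 1⟩
    ⟨2 | 2⟩
    ⟨2 | 2⟩


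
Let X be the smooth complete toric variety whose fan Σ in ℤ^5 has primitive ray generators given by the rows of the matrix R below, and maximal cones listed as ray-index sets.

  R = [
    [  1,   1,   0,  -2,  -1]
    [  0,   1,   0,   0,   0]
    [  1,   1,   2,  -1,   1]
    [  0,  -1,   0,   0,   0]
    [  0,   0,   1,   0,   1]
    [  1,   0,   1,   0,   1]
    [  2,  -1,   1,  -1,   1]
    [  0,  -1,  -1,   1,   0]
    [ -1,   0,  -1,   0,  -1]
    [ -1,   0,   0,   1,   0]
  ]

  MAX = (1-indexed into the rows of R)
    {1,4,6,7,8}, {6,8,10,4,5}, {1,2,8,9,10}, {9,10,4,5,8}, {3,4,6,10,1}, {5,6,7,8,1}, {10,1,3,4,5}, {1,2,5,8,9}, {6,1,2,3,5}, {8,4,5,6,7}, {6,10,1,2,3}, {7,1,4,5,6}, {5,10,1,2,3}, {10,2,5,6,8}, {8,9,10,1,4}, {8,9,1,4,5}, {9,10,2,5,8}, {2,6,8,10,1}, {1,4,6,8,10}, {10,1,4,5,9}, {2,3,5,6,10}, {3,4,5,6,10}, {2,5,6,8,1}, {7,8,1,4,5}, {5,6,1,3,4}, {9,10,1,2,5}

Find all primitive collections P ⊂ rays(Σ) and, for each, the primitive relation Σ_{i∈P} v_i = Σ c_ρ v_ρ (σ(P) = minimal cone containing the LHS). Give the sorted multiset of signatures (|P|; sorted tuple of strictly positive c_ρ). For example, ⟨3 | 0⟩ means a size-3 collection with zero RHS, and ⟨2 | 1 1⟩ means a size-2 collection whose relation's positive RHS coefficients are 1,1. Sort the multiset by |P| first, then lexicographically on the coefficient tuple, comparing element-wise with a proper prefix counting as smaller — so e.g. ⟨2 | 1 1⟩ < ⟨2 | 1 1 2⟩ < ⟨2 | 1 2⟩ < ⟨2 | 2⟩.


|primitive collections| = 11. Relations:

  {2,4}:  v_{2} + v_{4} = 0  ⟹  sig = ⟨2 | 0⟩
  {6,9}:  v_{6} + v_{9} = 0  ⟹  sig = ⟨2 | 0⟩
  {3,8}:  v_{3} + v_{8} = v_{6}  ⟹  sig = ⟨2 | 1⟩
  {7,10}:  v_{7} + v_{10} = v_{4} + v_{6}  ⟹  sig = ⟨2 | 1 1⟩
  {3,9}:  v_{3} + v_{9} = v_{1} + v_{5} + v_{10}  ⟹  sig = ⟨2 | 1 1 1⟩
  {2,7}:  v_{2} + v_{7} = v_{1} + v_{5} + v_{6} + v_{8}  ⟹  sig = ⟨2 | 1 1 1 1⟩
  {7,9}:  v_{7} + v_{9} = v_{1} + v_{4} + v_{5} + v_{8}  ⟹  sig = ⟨2 | 1 1 1 1⟩
  {3,7}:  v_{3} + v_{7} = v_{1} + v_{4} + v_{5} + 2·v_{6}  ⟹  sig = ⟨2 | 1 1 1 2⟩
  {1,5,8,10}:  v_{1} + v_{5} + v_{8} + v_{10} = 0  ⟹  sig = ⟨4 | 0⟩
  {1,5,6,10}:  v_{1} + v_{5} + v_{6} + v_{10} = v_{3}  ⟹  sig = ⟨4 | 1⟩
  {1,4,5,6,8}:  v_{1} + v_{4} + v_{5} + v_{6} + v_{8} = v_{7}  ⟹  sig = ⟨5 | 1⟩

Sorted signature multiset PRS(X):
    |P|=2: 8 collections, coeffs (), (), (1), (1,1), (1,1,1), (1,1,1,1), (1,1,1,1), (1,1,1,2)
    |P|=4: 2 collections, coeffs (), (1)
    |P|=5: 1 collection, coeffs (1)


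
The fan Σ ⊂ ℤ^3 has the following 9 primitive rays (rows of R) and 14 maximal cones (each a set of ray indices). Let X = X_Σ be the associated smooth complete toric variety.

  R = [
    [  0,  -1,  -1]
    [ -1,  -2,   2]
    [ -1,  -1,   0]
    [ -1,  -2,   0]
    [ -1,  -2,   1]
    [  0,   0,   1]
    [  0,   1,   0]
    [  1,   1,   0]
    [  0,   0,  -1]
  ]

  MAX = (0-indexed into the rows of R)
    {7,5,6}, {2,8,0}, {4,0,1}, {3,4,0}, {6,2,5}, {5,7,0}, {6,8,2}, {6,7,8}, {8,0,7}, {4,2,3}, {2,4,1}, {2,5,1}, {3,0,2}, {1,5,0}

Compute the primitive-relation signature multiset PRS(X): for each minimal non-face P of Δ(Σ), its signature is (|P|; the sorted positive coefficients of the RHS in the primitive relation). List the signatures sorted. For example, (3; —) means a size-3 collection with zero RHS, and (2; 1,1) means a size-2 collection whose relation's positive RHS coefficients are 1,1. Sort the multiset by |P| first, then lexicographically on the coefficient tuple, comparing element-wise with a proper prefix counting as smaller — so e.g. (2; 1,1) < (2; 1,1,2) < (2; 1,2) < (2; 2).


The 18 primitive collections of Σ (r=9, n=3):

  P={2,7}:  v_{2} + v_{7} = 0 — sig = (2; —)
  P={5,8}:  v_{5} + v_{8} = 0 — sig = (2; —)
  P={0,6}:  v_{0} + v_{6} = v_{8} — sig = (2; 1)
  P={1,8}:  v_{1} + v_{8} = v_{4} — sig = (2; 1)
  P={3,5}:  v_{3} + v_{5} = v_{4} — sig = (2; 1)
  P={3,6}:  v_{3} + v_{6} = v_{2} — sig = (2; 1)
  P={4,5}:  v_{4} + v_{5} = v_{1} — sig = (2; 1)
  P={4,8}:  v_{4} + v_{8} = v_{3} — sig = (2; 1)
  P={3,7}:  v_{3} + v_{7} = v_{0} + v_{5} — sig = (2; 1,1)
  P={3,8}:  v_{3} + v_{8} = v_{0} + v_{2} — sig = (2; 1,1)
  P={4,6}:  v_{4} + v_{6} = v_{2} + v_{5} — sig = (2; 1,1)
  P={1,6}:  v_{1} + v_{6} = v_{2} + 2·v_{5} — sig = (2; 1,2)
  P={4,7}:  v_{4} + v_{7} = v_{0} + 2·v_{5} — sig = (2; 1,2)
  P={1,7}:  v_{1} + v_{7} = v_{0} + 3·v_{5} — sig = (2; 1,3)
  P={1,3}:  v_{1} + v_{3} = 2·v_{4} — sig = (2; 2)
  P={0,2,5}:  v_{0} + v_{2} + v_{5} = v_{3} — sig = (3; 1)
  P={0,1,2}:  v_{0} + v_{1} + v_{2} = v_{3} + v_{4} — sig = (3; 1,1)
  P={0,2,4}:  v_{0} + v_{2} + v_{4} = 2·v_{3} — sig = (3; 2)

so the primitive-relation signature multiset is
    (2; —)
    (2; —)
    (2; 1)
    (2; 1)
    (2; 1)
    (2; 1)
    (2; 1)
    (2; 1)
    (2; 1,1)
    (2; 1,1)
    (2; 1,1)
    (2; 1,2)
    (2; 1,2)
    (2; 1,3)
    (2; 2)
    (3; 1)
    (3; 1,1)
    (3; 2)


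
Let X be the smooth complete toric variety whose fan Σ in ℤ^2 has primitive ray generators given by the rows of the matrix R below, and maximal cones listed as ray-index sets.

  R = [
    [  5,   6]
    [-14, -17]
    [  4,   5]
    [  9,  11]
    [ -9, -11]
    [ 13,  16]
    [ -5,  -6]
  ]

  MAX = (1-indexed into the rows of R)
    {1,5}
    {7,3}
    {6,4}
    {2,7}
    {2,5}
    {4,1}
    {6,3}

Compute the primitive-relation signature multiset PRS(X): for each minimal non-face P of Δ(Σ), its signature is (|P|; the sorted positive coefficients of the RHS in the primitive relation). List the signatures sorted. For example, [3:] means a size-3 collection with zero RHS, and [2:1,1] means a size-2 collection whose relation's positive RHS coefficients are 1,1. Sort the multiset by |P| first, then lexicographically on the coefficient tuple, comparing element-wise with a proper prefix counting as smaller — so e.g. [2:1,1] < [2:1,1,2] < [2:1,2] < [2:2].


The 14 primitive collections of Σ (r=7, n=2):

  P = {1,7}:  v_{1} + v_{7} = 0  ⟹  sig = [2:]
  P = {4,5}:  v_{4} + v_{5} = 0  ⟹  sig = [2:]
  P = {1,2}:  v_{1} + v_{2} = v_{5}  ⟹  sig = [2:1]
  P = {1,3}:  v_{1} + v_{3} = v_{4}  ⟹  sig = [2:1]
  P = {2,4}:  v_{2} + v_{4} = v_{7}  ⟹  sig = [2:1]
  P = {3,4}:  v_{3} + v_{4} = v_{6}  ⟹  sig = [2:1]
  P = {3,5}:  v_{3} + v_{5} = v_{7}  ⟹  sig = [2:1]
  P = {4,7}:  v_{4} + v_{7} = v_{3}  ⟹  sig = [2:1]
  P = {5,6}:  v_{5} + v_{6} = v_{3}  ⟹  sig = [2:1]
  P = {5,7}:  v_{5} + v_{7} = v_{2}  ⟹  sig = [2:1]
  P = {2,6}:  v_{2} + v_{6} = v_{3} + v_{7}  ⟹  sig = [2:1,1]
  P = {1,6}:  v_{1} + v_{6} = 2·v_{4}  ⟹  sig = [2:2]
  P = {2,3}:  v_{2} + v_{3} = 2·v_{7}  ⟹  sig = [2:2]
  P = {6,7}:  v_{6} + v_{7} = 2·v_{3}  ⟹  sig = [2:2]

so the primitive-relation signature multiset is
    |P|=2: 14 collections, coeffs (), (), (1), (1), (1), (1), (1), (1), (1), (1), (1,1), (2), (2), (2)


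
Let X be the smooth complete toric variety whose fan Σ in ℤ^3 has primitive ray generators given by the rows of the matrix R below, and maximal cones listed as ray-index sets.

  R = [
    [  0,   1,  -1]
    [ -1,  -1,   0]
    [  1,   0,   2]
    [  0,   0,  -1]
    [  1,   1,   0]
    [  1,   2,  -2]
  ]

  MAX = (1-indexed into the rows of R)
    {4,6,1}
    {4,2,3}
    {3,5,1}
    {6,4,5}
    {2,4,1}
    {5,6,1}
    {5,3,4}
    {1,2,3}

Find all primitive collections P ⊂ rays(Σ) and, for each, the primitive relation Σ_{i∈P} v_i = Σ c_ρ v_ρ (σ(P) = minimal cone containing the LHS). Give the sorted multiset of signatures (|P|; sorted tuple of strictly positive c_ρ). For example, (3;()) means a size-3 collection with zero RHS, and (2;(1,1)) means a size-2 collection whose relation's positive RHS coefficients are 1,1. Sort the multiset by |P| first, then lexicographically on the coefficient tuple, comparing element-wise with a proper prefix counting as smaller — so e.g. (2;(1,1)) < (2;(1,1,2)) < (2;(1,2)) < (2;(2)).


|primitive collections| = 5. Relations:

  P = {2,5}:  v_{2} + v_{5} = 0  ⟹  sig = (2;())
  P = {2,6}:  v_{2} + v_{6} = v_{1} + v_{4}  ⟹  sig = (2;(1,1))
  P = {3,6}:  v_{3} + v_{6} = 2·v_{5}  ⟹  sig = (2;(2))
  P = {1,3,4}:  v_{1} + v_{3} + v_{4} = v_{5}  ⟹  sig = (3;(1))
  P = {1,4,5}:  v_{1} + v_{4} + v_{5} = v_{6}  ⟹  sig = (3;(1))

so the primitive-relation signature multiset is
    |P|=2: 3 collections, coeffs (), (1,1), (2)
    |P|=3: 2 collections, coeffs (1), (1)


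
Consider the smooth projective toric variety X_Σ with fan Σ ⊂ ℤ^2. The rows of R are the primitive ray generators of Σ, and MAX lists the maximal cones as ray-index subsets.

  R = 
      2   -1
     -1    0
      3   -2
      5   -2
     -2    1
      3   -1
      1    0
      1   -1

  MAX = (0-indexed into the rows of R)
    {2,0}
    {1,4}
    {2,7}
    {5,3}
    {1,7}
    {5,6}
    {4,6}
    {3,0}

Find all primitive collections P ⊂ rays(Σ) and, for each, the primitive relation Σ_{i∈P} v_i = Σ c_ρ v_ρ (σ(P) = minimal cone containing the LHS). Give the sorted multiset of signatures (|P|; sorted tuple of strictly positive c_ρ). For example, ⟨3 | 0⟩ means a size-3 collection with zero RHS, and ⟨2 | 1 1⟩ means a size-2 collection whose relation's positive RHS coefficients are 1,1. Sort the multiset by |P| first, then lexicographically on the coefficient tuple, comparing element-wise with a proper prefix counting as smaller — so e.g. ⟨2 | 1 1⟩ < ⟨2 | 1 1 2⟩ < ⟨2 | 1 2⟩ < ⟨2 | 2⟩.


Σ has 20 primitive collections:

  {0,4}:  v_{0} + v_{4} = 0  ⟹  sig = ⟨2 | 0⟩
  {1,6}:  v_{1} + v_{6} = 0  ⟹  sig = ⟨2 | 0⟩
  {0,1}:  v_{0} + v_{1} = v_{7}  ⟹  sig = ⟨2 | 1⟩
  {0,5}:  v_{0} + v_{5} = v_{3}  ⟹  sig = ⟨2 | 1⟩
  {0,6}:  v_{0} + v_{6} = v_{5}  ⟹  sig = ⟨2 | 1⟩
  {0,7}:  v_{0} + v_{7} = v_{2}  ⟹  sig = ⟨2 | 1⟩
  {1,5}:  v_{1} + v_{5} = v_{0}  ⟹  sig = ⟨2 | 1⟩
  {2,4}:  v_{2} + v_{4} = v_{7}  ⟹  sig = ⟨2 | 1⟩
  {3,4}:  v_{3} + v_{4} = v_{5}  ⟹  sig = ⟨2 | 1⟩
  {4,5}:  v_{4} + v_{5} = v_{6}  ⟹  sig = ⟨2 | 1⟩
  {4,7}:  v_{4} + v_{7} = v_{1}  ⟹  sig = ⟨2 | 1⟩
  {6,7}:  v_{6} + v_{7} = v_{0}  ⟹  sig = ⟨2 | 1⟩
  {1,2}:  v_{1} + v_{2} = 2·v_{7}  ⟹  sig = ⟨2 | 2⟩
  {1,3}:  v_{1} + v_{3} = 2·v_{0}  ⟹  sig = ⟨2 | 2⟩
  {2,6}:  v_{2} + v_{6} = 2·v_{0}  ⟹  sig = ⟨2 | 2⟩
  {3,6}:  v_{3} + v_{6} = 2·v_{5}  ⟹  sig = ⟨2 | 2⟩
  {5,7}:  v_{5} + v_{7} = 2·v_{0}  ⟹  sig = ⟨2 | 2⟩
  {2,5}:  v_{2} + v_{5} = 3·v_{0}  ⟹  sig = ⟨2 | 3⟩
  {3,7}:  v_{3} + v_{7} = 3·v_{0}  ⟹  sig = ⟨2 | 3⟩
  {2,3}:  v_{2} + v_{3} = 4·v_{0}  ⟹  sig = ⟨2 | 4⟩

Hence PRS(X_Σ) =
    ⟨2 | 0⟩
    ⟨2 | 0⟩
    ⟨2 | 1⟩
    ⟨2 | 1⟩
    ⟨2 | 1⟩
    ⟨2 | 1⟩
    ⟨2 | 1⟩
    ⟨2 | 1⟩
    ⟨2 | 1⟩
    ⟨2 | 1⟩
    ⟨2 | 1⟩
    ⟨2 | 1⟩
    ⟨2 | 2⟩
    ⟨2 | 2⟩
    ⟨2 | 2⟩
    ⟨2 | 2⟩
    ⟨2 | 2⟩
    ⟨2 | 3⟩
    ⟨2 | 3⟩
    ⟨2 | 4⟩


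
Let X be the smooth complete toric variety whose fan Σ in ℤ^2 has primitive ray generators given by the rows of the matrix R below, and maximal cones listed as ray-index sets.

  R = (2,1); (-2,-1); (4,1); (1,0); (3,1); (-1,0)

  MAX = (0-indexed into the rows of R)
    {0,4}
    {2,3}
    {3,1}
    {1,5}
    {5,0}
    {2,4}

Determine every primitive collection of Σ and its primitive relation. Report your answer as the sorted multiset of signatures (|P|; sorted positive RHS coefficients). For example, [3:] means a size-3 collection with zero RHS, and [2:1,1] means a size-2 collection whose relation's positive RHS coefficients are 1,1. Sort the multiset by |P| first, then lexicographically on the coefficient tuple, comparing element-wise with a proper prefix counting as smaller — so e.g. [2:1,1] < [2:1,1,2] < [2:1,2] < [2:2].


Primitive collections (9):

  P = {0,1}:  v_{0} + v_{1} = 0  ⟹  sig = [2:]
  P = {3,5}:  v_{3} + v_{5} = 0  ⟹  sig = [2:]
  P = {0,3}:  v_{0} + v_{3} = v_{4}  ⟹  sig = [2:1]
  P = {1,4}:  v_{1} + v_{4} = v_{3}  ⟹  sig = [2:1]
  P = {2,5}:  v_{2} + v_{5} = v_{4}  ⟹  sig = [2:1]
  P = {3,4}:  v_{3} + v_{4} = v_{2}  ⟹  sig = [2:1]
  P = {4,5}:  v_{4} + v_{5} = v_{0}  ⟹  sig = [2:1]
  P = {0,2}:  v_{0} + v_{2} = 2·v_{4}  ⟹  sig = [2:2]
  P = {1,2}:  v_{1} + v_{2} = 2·v_{3}  ⟹  sig = [2:2]

Hence PRS(X_Σ) =
    [2:]
    [2:]
    [2:1]
    [2:1]
    [2:1]
    [2:1]
    [2:1]
    [2:2]
    [2:2]


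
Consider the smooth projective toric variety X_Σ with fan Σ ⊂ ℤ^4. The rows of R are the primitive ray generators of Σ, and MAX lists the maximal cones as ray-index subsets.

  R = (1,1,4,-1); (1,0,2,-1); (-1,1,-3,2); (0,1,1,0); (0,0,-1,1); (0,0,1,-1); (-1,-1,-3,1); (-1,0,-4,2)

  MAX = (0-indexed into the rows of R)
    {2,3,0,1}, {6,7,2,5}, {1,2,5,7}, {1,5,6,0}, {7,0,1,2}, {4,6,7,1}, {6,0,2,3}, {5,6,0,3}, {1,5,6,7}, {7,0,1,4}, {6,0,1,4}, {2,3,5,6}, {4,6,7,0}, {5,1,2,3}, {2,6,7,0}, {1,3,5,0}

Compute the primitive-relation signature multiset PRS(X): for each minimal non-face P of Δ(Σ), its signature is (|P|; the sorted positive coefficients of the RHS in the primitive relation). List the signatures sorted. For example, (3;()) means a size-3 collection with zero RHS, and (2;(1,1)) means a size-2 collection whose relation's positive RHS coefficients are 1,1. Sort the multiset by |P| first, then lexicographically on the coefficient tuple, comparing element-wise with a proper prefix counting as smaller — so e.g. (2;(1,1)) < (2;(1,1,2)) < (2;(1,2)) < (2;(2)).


Δ(Σ) — 8 vertices, 9 min non-faces:

  P={4,5}:  v_{4} + v_{5} = 0  so sig = (2;())
  P={3,7}:  v_{3} + v_{7} = v_{2}  so sig = (2;(1))
  P={3,4}:  v_{3} + v_{4} = v_{0} + v_{7}  so sig = (2;(1,1))
  P={2,4}:  v_{2} + v_{4} = v_{0} + 2·v_{7}  so sig = (2;(1,2))
  P={1,3,6}:  v_{1} + v_{3} + v_{6} = 0  so sig = (3;())
  P={0,5,7}:  v_{0} + v_{5} + v_{7} = v_{3}  so sig = (3;(1))
  P={1,2,6}:  v_{1} + v_{2} + v_{6} = v_{7}  so sig = (3;(1))
  P={0,2,5}:  v_{0} + v_{2} + v_{5} = 2·v_{3}  so sig = (3;(2))
  P={0,1,6,7}:  v_{0} + v_{1} + v_{6} + v_{7} = v_{4}  so sig = (4;(1))

Hence PRS(X_Σ) =
[(2;()), (2;(1)), (2;(1,1)), (2;(1,2)), (3;()), (3;(1)), (3;(1)), (3;(2)), (4;(1))]


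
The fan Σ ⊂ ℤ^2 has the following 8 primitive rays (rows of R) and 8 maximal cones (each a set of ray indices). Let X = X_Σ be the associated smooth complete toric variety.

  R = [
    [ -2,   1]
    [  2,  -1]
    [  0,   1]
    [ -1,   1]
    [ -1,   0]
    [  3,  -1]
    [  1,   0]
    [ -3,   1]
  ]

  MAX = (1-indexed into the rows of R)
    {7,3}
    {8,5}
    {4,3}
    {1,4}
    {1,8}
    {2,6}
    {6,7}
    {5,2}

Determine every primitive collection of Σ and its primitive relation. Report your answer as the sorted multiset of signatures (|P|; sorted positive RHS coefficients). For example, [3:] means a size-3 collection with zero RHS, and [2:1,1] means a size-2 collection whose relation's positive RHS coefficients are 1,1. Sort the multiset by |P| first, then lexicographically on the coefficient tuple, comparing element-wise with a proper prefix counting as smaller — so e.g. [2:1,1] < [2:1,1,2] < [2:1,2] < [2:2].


The 20 primitive collections of Σ (r=8, n=2):

  P = {1,2}:  v_{1} + v_{2} = 0  ⇒ sig = [2:]
  P = {5,7}:  v_{5} + v_{7} = 0  ⇒ sig = [2:]
  P = {6,8}:  v_{6} + v_{8} = 0  ⇒ sig = [2:]
  P = {1,5}:  v_{1} + v_{5} = v_{8}  ⇒ sig = [2:1]
  P = {1,6}:  v_{1} + v_{6} = v_{7}  ⇒ sig = [2:1]
  P = {1,7}:  v_{1} + v_{7} = v_{4}  ⇒ sig = [2:1]
  P = {2,4}:  v_{2} + v_{4} = v_{7}  ⇒ sig = [2:1]
  P = {2,7}:  v_{2} + v_{7} = v_{6}  ⇒ sig = [2:1]
  P = {2,8}:  v_{2} + v_{8} = v_{5}  ⇒ sig = [2:1]
  P = {3,5}:  v_{3} + v_{5} = v_{4}  ⇒ sig = [2:1]
  P = {4,5}:  v_{4} + v_{5} = v_{1}  ⇒ sig = [2:1]
  P = {4,7}:  v_{4} + v_{7} = v_{3}  ⇒ sig = [2:1]
  P = {5,6}:  v_{5} + v_{6} = v_{2}  ⇒ sig = [2:1]
  P = {7,8}:  v_{7} + v_{8} = v_{1}  ⇒ sig = [2:1]
  P = {3,8}:  v_{3} + v_{8} = v_{1} + v_{4}  ⇒ sig = [2:1,1]
  P = {1,3}:  v_{1} + v_{3} = 2·v_{4}  ⇒ sig = [2:2]
  P = {2,3}:  v_{2} + v_{3} = 2·v_{7}  ⇒ sig = [2:2]
  P = {4,6}:  v_{4} + v_{6} = 2·v_{7}  ⇒ sig = [2:2]
  P = {4,8}:  v_{4} + v_{8} = 2·v_{1}  ⇒ sig = [2:2]
  P = {3,6}:  v_{3} + v_{6} = 3·v_{7}  ⇒ sig = [2:3]

Sorted signature multiset PRS(X):
    [2:]
    [2:]
    [2:]
    [2:1]
    [2:1]
    [2:1]
    [2:1]
    [2:1]
    [2:1]
    [2:1]
    [2:1]
    [2:1]
    [2:1]
    [2:1]
    [2:1,1]
    [2:2]
    [2:2]
    [2:2]
    [2:2]
    [2:3]
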